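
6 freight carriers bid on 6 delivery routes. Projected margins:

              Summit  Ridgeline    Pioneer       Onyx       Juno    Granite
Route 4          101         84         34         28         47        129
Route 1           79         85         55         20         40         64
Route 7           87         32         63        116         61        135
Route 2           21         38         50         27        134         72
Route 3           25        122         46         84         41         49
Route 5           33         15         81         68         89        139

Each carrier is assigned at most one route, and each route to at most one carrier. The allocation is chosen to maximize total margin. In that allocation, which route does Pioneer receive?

This is a one-to-one assignment (maximum-weight bipartite matching).
Optimal: Summit→Route 4 ($101k), Ridgeline→Route 3 ($122k), Pioneer→Route 1 ($55k), Onyx→Route 7 ($116k), Juno→Route 2 ($134k), Granite→Route 5 ($139k) — total 101+122+55+116+134+139 = $667k.
Row-greedy (each carrier in turn takes its best remaining route) gives $618k, worse by 49.
Swapping Juno↔Ridgeline (Juno→Route 3 $41k, Ridgeline→Route 2 $38k) loses 177.
No other one-to-one assignment exceeds $667k.
Pioneer's own top route is Route 5 ($81k), but forcing Pioneer→Route 5 and reassigning the rest optimally gives only $661k — worse by 6.

Pioneer receives Route 1.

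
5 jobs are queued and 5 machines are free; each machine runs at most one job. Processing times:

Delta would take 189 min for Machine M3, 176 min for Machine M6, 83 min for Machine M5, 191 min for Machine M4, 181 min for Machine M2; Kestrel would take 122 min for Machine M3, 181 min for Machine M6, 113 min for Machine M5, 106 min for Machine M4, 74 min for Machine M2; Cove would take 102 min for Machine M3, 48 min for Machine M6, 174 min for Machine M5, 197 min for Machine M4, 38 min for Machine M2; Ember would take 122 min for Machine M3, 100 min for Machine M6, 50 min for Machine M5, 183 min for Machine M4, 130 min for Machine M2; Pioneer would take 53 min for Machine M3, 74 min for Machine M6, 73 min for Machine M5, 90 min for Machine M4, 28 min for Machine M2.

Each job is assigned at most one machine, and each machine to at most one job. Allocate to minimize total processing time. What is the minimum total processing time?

Minimum total: 380 min

Optimal: Delta→Machine M5 (83 min), Kestrel→Machine M4 (106 min), Cove→Machine M2 (38 min), Ember→Machine M6 (100 min), Pioneer→Machine M3 (53 min) — total 83+106+38+100+53 = 380 min.
Next-best assignment: Delta→Machine M5, Kestrel→Machine M4, Cove→Machine M6, Ember→Machine M3, Pioneer→Machine M2 = 387 min.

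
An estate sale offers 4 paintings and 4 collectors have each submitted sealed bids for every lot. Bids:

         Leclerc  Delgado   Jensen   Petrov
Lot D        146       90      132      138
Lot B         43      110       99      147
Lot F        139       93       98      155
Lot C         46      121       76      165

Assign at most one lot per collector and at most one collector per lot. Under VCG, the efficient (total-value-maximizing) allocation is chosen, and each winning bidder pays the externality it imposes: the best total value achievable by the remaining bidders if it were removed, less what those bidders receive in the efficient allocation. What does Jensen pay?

Jensen pays $8.

Efficient allocation: Leclerc→Lot F ($139), Delgado→Lot B ($110), Jensen→Lot D ($132), Petrov→Lot C ($165); total welfare W = $546.
Jensen receives Lot D at value $132, so the others get W − 132 = $414.
Without Jensen: best allocation of the remaining 3 bidders over all 4 lots is Leclerc→Lot D ($146), Delgado→Lot C ($121), Petrov→Lot F ($155), total $422.
VCG payment = (others' best without Jensen) − (others' welfare with Jensen) = 422 − 414 = $8.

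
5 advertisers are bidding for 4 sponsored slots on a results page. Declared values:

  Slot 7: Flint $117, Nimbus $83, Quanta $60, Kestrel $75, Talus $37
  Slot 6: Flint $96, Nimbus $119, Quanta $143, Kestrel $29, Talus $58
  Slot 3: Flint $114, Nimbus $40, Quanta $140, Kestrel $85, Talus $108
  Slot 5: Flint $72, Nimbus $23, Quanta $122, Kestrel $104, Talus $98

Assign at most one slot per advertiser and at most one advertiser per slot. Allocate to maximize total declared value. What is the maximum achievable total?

Maximum total: $480

Optimal: Flint→Slot 7 ($117), Nimbus→Slot 6 ($119), Quanta→Slot 3 ($140), Kestrel→Slot 5 ($104) — total 117+119+140+104 = $480.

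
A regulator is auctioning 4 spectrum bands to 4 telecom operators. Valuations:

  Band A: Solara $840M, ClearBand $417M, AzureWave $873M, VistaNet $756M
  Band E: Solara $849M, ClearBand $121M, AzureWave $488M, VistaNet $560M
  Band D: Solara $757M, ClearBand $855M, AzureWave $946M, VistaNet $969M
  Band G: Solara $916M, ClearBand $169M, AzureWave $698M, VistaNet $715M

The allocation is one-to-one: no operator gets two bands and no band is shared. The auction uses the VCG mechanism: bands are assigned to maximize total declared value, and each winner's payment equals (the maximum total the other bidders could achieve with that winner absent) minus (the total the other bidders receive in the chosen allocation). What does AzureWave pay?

AzureWave pays $108M.

Efficient allocation: Solara→Band E ($849M), ClearBand→Band D ($855M), AzureWave→Band A ($873M), VistaNet→Band G ($715M); total welfare W = $3292M.
AzureWave receives Band A at value $873M, so the others get W − 873 = $2419M.
Without AzureWave: best allocation of the remaining 3 bidders over all 4 bands is Solara→Band G ($916M), ClearBand→Band D ($855M), VistaNet→Band A ($756M), total $2527M.
VCG payment = (others' best without AzureWave) − (others' welfare with AzureWave) = 2527 − 2419 = $108M.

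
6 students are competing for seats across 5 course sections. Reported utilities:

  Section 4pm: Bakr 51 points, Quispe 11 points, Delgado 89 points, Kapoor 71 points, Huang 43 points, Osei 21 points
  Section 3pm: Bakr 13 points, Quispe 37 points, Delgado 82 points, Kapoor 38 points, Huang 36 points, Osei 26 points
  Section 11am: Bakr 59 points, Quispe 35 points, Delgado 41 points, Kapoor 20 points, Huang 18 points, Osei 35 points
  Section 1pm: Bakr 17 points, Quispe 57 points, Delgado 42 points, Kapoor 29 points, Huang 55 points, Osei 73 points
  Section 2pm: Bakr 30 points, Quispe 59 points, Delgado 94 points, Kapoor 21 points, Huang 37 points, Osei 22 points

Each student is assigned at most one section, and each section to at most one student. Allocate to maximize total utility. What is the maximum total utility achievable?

Max total: 344 points

Optimal: Kapoor→Section 4pm (71 points), Delgado→Section 3pm (82 points), Bakr→Section 11am (59 points), Osei→Section 1pm (73 points), Quispe→Section 2pm (59 points) — total 71+82+59+73+59 = 344 points.
Max-entry greedy (repeatedly take the single best remaining cell) gives 334 points, worse by 10.
Swapping Kapoor↔Bakr (Kapoor→Section 11am 20 points, Bakr→Section 4pm 51 points) loses 59.
No other one-to-one assignment exceeds 344 points.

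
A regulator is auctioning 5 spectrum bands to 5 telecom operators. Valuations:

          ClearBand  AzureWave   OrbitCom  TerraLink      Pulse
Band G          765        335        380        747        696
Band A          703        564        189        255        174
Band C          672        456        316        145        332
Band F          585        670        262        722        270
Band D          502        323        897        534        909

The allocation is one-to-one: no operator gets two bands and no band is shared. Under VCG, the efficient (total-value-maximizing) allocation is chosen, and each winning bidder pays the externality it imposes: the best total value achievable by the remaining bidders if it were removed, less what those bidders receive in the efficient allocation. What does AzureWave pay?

Efficient allocation: ClearBand→Band C ($672M), AzureWave→Band A ($564M), OrbitCom→Band D ($897M), TerraLink→Band F ($722M), Pulse→Band G ($696M); total welfare W = $3551M.
AzureWave receives Band A at value $564M, so the others get W − 564 = $2987M.
Without AzureWave: best allocation of the remaining 4 bidders over all 5 bands is ClearBand→Band A ($703M), OrbitCom→Band D ($897M), TerraLink→Band F ($722M), Pulse→Band G ($696M), total $3018M.
VCG payment = (others' best without AzureWave) − (others' welfare with AzureWave) = 3018 − 2987 = $31M.

AzureWave pays $31M.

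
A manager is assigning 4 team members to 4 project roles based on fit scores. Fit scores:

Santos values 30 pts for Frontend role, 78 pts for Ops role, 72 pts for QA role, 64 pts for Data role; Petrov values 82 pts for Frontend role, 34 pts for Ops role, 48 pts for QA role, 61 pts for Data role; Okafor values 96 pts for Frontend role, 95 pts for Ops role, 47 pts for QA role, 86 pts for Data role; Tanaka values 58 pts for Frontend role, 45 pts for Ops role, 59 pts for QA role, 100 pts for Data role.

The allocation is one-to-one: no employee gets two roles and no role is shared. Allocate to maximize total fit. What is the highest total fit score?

Maximum total: 349 pts

Optimal: Santos→QA role (72 pts), Petrov→Frontend role (82 pts), Okafor→Ops role (95 pts), Tanaka→Data role (100 pts) — total 72+82+95+100 = 349 pts.
Column-greedy (each role in turn goes to its best remaining employee) gives 294 pts, worse by 55.
Checked against all permutations: 349 pts is optimal.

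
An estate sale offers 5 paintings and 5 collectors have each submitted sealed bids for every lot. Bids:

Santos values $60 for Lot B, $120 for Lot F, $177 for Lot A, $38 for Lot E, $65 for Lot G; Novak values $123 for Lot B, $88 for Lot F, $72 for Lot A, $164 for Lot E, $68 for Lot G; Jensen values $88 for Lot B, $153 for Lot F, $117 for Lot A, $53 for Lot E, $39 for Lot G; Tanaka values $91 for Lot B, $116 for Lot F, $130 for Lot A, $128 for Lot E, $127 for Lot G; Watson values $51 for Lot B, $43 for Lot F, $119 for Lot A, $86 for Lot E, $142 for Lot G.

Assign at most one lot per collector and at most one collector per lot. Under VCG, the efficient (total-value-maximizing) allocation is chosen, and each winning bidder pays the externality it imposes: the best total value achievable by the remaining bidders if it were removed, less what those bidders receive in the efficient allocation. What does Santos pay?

Santos pays $39.

Efficient allocation: Santos→Lot A ($177), Novak→Lot E ($164), Jensen→Lot F ($153), Tanaka→Lot B ($91), Watson→Lot G ($142); total welfare W = $727.
Santos receives Lot A at value $177, so the others get W − 177 = $550.
Without Santos: best allocation of the remaining 4 bidders over all 5 lots is Novak→Lot E ($164), Jensen→Lot F ($153), Tanaka→Lot A ($130), Watson→Lot G ($142), total $589.
VCG payment = (others' best without Santos) − (others' welfare with Santos) = 589 − 550 = $39.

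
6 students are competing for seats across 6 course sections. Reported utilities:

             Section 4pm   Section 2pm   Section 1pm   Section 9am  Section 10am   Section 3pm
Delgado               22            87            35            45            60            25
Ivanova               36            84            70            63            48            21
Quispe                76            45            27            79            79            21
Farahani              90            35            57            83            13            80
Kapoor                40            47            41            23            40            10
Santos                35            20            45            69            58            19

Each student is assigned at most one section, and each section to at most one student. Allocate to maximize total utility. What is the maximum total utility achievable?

Optimal: Delgado→Section 2pm (87 points), Ivanova→Section 1pm (70 points), Quispe→Section 10am (79 points), Farahani→Section 3pm (80 points), Kapoor→Section 4pm (40 points), Santos→Section 9am (69 points) — total 87+70+79+80+40+69 = 425 points.
Row-greedy (each student in turn takes its best remaining section) gives 385 points, worse by 40.
Swapping Quispe↔Kapoor (Quispe→Section 4pm 76 points, Kapoor→Section 10am 40 points) loses 3.

Maximum total: 425 points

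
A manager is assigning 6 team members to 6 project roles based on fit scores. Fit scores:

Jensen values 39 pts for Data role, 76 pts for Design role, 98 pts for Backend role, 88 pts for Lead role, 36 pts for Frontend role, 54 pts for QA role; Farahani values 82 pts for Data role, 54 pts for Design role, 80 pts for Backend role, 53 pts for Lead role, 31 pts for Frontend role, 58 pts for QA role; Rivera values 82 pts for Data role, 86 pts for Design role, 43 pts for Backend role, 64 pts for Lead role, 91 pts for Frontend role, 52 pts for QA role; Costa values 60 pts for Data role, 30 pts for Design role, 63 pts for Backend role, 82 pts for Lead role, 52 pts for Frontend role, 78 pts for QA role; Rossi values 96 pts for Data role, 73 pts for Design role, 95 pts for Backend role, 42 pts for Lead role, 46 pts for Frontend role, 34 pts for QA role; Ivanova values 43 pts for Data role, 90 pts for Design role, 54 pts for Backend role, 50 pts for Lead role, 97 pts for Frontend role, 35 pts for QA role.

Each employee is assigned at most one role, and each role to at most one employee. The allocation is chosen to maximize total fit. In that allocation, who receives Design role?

Rivera receives Design role.

This is a one-to-one assignment (maximum-weight bipartite matching).
Optimal: Jensen→Lead role (88 pts), Farahani→Data role (82 pts), Rivera→Design role (86 pts), Costa→QA role (78 pts), Rossi→Backend role (95 pts), Ivanova→Frontend role (97 pts) — total 88+82+86+78+95+97 = 526 pts.
Row-greedy (each employee in turn takes its best remaining role) gives 461 pts, worse by 65.
Next-best assignment: Jensen→Lead role, Farahani→Backend role, Rivera→Design role, Costa→QA role, Rossi→Data role, Ivanova→Frontend role = 525 pts.
Swapping Farahani↔Rivera (Farahani→Design role 54 pts, Rivera→Data role 82 pts) loses 32.
Rivera's own top role is Frontend role (91 pts), but forcing Rivera→Frontend role and reassigning the rest optimally gives only 524 pts — worse by 2.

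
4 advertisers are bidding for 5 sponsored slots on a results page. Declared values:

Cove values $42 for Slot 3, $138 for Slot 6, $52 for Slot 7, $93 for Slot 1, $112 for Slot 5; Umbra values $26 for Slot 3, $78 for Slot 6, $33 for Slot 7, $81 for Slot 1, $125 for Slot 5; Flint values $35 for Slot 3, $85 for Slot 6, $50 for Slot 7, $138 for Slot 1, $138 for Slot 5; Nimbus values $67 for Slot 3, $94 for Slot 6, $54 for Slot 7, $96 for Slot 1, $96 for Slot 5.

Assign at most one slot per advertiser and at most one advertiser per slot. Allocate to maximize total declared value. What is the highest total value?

Optimal: Cove→Slot 6 ($138), Umbra→Slot 5 ($125), Flint→Slot 1 ($138), Nimbus→Slot 3 ($67) — total 138+125+138+67 = $468.
Column-greedy (each slot in turn goes to its best remaining advertiser) gives $336, worse by 132.
Swapping Umbra↔Cove (Umbra→Slot 6 $78, Cove→Slot 5 $112) loses 73.
Checked against all permutations: $468 is optimal.

Maximum total: $468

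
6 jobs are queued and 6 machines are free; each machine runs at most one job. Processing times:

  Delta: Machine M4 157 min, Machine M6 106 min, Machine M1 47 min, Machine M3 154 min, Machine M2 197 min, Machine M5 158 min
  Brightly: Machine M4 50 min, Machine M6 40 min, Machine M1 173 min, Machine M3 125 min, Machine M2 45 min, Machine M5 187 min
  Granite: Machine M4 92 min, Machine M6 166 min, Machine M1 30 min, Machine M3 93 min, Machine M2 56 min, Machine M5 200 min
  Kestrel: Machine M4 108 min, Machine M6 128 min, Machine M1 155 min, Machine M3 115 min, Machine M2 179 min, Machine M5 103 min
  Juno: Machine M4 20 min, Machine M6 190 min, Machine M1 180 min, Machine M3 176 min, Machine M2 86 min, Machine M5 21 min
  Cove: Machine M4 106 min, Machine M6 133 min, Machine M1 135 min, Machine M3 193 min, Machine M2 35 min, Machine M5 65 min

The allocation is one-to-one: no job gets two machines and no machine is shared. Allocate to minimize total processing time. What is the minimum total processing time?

Min total: 338 min

Optimal: Delta→Machine M1 (47 min), Brightly→Machine M6 (40 min), Granite→Machine M3 (93 min), Kestrel→Machine M5 (103 min), Juno→Machine M4 (20 min), Cove→Machine M2 (35 min) — total 47+40+93+103+20+35 = 338 min.
Column-greedy (each machine in turn goes to its cheapest remaining job) gives 398 min, worse by 60.
Swapping Brightly↔Granite (Brightly→Machine M3 125 min, Granite→Machine M6 166 min) adds 158.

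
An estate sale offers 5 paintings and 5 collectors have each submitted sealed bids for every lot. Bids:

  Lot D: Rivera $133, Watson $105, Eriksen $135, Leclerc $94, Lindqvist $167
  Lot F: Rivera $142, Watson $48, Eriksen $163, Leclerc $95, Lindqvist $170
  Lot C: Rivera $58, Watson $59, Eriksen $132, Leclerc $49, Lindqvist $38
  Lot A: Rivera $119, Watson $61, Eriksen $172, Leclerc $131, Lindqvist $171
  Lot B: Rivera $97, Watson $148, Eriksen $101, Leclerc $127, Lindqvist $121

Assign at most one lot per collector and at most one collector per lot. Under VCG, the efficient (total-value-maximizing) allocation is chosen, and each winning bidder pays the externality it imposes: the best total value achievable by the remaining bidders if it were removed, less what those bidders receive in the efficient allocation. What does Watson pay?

Efficient allocation: Rivera→Lot F ($142), Watson→Lot B ($148), Eriksen→Lot C ($132), Leclerc→Lot A ($131), Lindqvist→Lot D ($167); total welfare W = $720.
Watson receives Lot B at value $148, so the others get W − 148 = $572.
Without Watson: best allocation of the remaining 4 bidders over all 5 lots is Rivera→Lot F ($142), Eriksen→Lot A ($172), Leclerc→Lot B ($127), Lindqvist→Lot D ($167), total $608.
VCG payment = (others' best without Watson) − (others' welfare with Watson) = 608 − 572 = $36.

Watson pays $36.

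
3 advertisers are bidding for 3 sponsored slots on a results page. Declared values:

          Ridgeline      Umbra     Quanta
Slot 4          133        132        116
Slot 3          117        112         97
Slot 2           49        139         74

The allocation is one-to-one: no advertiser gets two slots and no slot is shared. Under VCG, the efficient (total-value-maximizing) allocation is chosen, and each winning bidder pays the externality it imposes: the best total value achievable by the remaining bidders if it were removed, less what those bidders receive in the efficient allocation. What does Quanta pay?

Quanta pays $16.

Efficient allocation: Ridgeline→Slot 3 ($117), Umbra→Slot 2 ($139), Quanta→Slot 4 ($116); total welfare W = $372.
Quanta receives Slot 4 at value $116, so the others get W − 116 = $256.
Without Quanta: best allocation of the remaining 2 bidders over all 3 slots is Ridgeline→Slot 4 ($133), Umbra→Slot 2 ($139), total $272.
VCG payment = (others' best without Quanta) − (others' welfare with Quanta) = 272 − 256 = $16.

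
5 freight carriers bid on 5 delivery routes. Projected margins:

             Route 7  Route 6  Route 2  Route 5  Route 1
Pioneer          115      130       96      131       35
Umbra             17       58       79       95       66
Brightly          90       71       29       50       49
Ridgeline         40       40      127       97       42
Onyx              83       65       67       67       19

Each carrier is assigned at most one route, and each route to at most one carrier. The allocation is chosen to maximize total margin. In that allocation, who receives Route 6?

Optimal: Pioneer→Route 6 ($130k), Umbra→Route 5 ($95k), Brightly→Route 1 ($49k), Ridgeline→Route 2 ($127k), Onyx→Route 7 ($83k) — total 130+95+49+127+83 = $484k.
Column-greedy (each route in turn goes to its best remaining carrier) gives $427k, worse by 57.
Pioneer's own top route is Route 5 ($131k), but forcing Pioneer→Route 5 and reassigning the rest optimally gives only $479k — worse by 5.

Pioneer receives Route 6.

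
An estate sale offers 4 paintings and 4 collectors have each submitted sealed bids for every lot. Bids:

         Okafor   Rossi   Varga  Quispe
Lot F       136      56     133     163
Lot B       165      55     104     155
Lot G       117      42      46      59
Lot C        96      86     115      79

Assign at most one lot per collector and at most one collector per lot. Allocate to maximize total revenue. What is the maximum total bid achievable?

Max total: $491

Optimal: Okafor→Lot G ($117), Rossi→Lot C ($86), Varga→Lot F ($133), Quispe→Lot B ($155) — total 117+86+133+155 = $491.
Row-greedy (each collector in turn takes its best remaining lot) gives $443, worse by 48.
Next-best assignment: Okafor→Lot B, Rossi→Lot G, Varga→Lot C, Quispe→Lot F = $485.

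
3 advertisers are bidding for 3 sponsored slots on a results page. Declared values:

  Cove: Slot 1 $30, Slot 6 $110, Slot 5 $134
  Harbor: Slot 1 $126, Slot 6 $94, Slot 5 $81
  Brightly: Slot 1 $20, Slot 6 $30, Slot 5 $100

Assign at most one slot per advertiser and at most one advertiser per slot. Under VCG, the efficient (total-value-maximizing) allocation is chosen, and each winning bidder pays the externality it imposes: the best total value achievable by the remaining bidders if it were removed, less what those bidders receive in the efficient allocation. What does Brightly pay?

Brightly pays $24.

Efficient allocation: Cove→Slot 6 ($110), Harbor→Slot 1 ($126), Brightly→Slot 5 ($100); total welfare W = $336.
Brightly receives Slot 5 at value $100, so the others get W − 100 = $236.
Without Brightly: best allocation of the remaining 2 bidders over all 3 slots is Cove→Slot 5 ($134), Harbor→Slot 1 ($126), total $260.
VCG payment = (others' best without Brightly) − (others' welfare with Brightly) = 260 − 236 = $24.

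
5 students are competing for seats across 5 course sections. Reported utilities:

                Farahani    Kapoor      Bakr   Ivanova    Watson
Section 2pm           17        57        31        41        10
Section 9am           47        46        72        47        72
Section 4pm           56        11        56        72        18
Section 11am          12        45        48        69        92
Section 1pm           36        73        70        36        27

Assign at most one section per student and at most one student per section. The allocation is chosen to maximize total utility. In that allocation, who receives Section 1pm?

Bakr receives Section 1pm.

Treat this as an assignment problem: match each student to one section.
Optimal: Farahani→Section 9am (47 points), Kapoor→Section 2pm (57 points), Bakr→Section 1pm (70 points), Ivanova→Section 4pm (72 points), Watson→Section 11am (92 points) — total 47+57+70+72+92 = 338 points.
Column-greedy (each section in turn goes to its best remaining student) gives 329 points, worse by 9.
Next-best assignment: Farahani→Section 4pm, Kapoor→Section 1pm, Bakr→Section 9am, Ivanova→Section 2pm, Watson→Section 11am = 334 points.
Checked against all permutations: 338 points is optimal.
Bakr's own top section is Section 9am (72 points), but forcing Bakr→Section 9am and reassigning the rest optimally gives only 334 points — worse by 4.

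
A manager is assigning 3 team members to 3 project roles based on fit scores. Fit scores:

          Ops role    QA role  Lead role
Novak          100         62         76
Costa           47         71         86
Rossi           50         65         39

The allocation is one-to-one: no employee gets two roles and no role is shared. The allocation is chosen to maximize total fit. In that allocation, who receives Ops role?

Novak receives Ops role.

Optimal: Novak→Ops role (100 pts), Costa→Lead role (86 pts), Rossi→QA role (65 pts) — total 100+86+65 = 251 pts.
Swapping Rossi↔Novak (Rossi→Ops role 50 pts, Novak→QA role 62 pts) loses 53.
Checked against all permutations: 251 pts is optimal.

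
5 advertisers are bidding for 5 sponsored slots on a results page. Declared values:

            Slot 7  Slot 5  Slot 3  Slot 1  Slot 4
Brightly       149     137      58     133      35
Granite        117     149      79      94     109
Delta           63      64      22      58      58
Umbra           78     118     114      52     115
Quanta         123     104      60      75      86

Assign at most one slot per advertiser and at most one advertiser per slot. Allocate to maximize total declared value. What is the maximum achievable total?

Treat this as an assignment problem: match each advertiser to one slot.
Optimal: Brightly→Slot 1 ($133), Granite→Slot 5 ($149), Delta→Slot 4 ($58), Umbra→Slot 3 ($114), Quanta→Slot 7 ($123) — total 133+149+58+114+123 = $577.
Row-greedy (each advertiser in turn takes its best remaining slot) gives $531, worse by 46.
Next-best assignment: Brightly→Slot 7, Granite→Slot 5, Delta→Slot 1, Umbra→Slot 3, Quanta→Slot 4 = $556.
Swapping Granite↔Delta (Granite→Slot 4 $109, Delta→Slot 5 $64) loses 34.

Maximum total: $577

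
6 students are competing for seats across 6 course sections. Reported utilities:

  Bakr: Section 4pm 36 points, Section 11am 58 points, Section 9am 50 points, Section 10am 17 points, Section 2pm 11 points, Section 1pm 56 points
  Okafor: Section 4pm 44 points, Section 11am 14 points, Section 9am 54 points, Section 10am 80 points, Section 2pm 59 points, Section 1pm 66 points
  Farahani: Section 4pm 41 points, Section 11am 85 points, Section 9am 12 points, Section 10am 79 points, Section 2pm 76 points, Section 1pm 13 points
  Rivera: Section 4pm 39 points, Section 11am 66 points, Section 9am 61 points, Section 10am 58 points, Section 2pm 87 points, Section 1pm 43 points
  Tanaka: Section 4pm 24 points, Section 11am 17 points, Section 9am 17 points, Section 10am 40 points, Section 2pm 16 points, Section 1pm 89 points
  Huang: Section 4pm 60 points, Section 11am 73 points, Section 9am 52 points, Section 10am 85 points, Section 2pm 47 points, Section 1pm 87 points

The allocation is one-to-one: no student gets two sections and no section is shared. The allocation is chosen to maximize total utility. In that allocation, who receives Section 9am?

Bakr receives Section 9am.

Treat this as an assignment problem: match each student to one section.
Optimal: Bakr→Section 9am (50 points), Okafor→Section 10am (80 points), Farahani→Section 11am (85 points), Rivera→Section 2pm (87 points), Tanaka→Section 1pm (89 points), Huang→Section 4pm (60 points) — total 50+80+85+87+89+60 = 451 points.
Column-greedy (each section in turn goes to its best remaining student) gives 358 points, worse by 93.
Swapping Tanaka↔Rivera (Tanaka→Section 2pm 16 points, Rivera→Section 1pm 43 points) loses 117.
Bakr's own top section is Section 11am (58 points), but forcing Bakr→Section 11am and reassigning the rest optimally gives only 427 points — worse by 24.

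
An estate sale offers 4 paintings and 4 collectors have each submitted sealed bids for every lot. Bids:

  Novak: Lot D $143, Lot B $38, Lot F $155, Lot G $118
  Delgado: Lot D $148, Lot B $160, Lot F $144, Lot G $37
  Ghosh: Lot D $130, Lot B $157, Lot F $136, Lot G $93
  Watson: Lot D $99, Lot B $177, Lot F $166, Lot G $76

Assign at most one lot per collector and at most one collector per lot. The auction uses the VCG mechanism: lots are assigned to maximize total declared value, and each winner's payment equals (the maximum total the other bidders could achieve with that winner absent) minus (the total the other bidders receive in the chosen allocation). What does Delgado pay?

Efficient allocation: Novak→Lot G ($118), Delgado→Lot D ($148), Ghosh→Lot B ($157), Watson→Lot F ($166); total welfare W = $589.
Delgado receives Lot D at value $148, so the others get W − 148 = $441.
Without Delgado: best allocation of the remaining 3 bidders over all 4 lots is Novak→Lot D ($143), Ghosh→Lot B ($157), Watson→Lot F ($166), total $466.
VCG payment = (others' best without Delgado) − (others' welfare with Delgado) = 466 − 441 = $25.

Delgado pays $25.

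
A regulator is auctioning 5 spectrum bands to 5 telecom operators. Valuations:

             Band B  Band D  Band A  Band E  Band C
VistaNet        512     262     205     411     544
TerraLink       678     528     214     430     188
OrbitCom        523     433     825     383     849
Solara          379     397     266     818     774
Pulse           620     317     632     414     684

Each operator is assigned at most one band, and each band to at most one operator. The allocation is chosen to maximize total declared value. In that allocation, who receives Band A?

Optimal: VistaNet→Band B ($512M), TerraLink→Band D ($528M), OrbitCom→Band A ($825M), Solara→Band E ($818M), Pulse→Band C ($684M) — total 512+528+825+818+684 = $3367M.
Row-greedy (each operator in turn takes its best remaining band) gives $3182M, worse by 185.
OrbitCom's own top band is Band C ($849M), but forcing OrbitCom→Band C and reassigning the rest optimally gives only $3339M — worse by 28.

OrbitCom receives Band A.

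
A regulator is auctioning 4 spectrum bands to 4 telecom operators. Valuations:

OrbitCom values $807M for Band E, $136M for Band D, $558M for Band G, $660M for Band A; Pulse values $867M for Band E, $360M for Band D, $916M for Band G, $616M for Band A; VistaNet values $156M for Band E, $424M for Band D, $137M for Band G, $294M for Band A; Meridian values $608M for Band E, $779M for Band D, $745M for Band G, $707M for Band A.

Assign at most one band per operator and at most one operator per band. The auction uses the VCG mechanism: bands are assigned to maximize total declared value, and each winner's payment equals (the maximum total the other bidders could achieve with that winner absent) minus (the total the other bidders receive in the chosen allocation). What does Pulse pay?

Efficient allocation: OrbitCom→Band E ($807M), Pulse→Band G ($916M), VistaNet→Band D ($424M), Meridian→Band A ($707M); total welfare W = $2854M.
Pulse receives Band G at value $916M, so the others get W − 916 = $1938M.
Without Pulse: best allocation of the remaining 3 bidders over all 4 bands is OrbitCom→Band E ($807M), VistaNet→Band D ($424M), Meridian→Band G ($745M), total $1976M.
VCG payment = (others' best without Pulse) − (others' welfare with Pulse) = 1976 − 1938 = $38M.

Pulse pays $38M.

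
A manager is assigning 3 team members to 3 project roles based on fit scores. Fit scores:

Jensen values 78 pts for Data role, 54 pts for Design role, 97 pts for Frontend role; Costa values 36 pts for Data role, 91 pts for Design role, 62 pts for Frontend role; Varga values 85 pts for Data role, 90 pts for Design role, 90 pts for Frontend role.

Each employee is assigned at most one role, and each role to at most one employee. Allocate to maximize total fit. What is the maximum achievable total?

This is the linear assignment problem.
Optimal: Jensen→Frontend role (97 pts), Costa→Design role (91 pts), Varga→Data role (85 pts) — total 97+91+85 = 273 pts.
Next-best assignment: Jensen→Data role, Costa→Design role, Varga→Frontend role = 259 pts.
Swapping Jensen↔Varga (Jensen→Data role 78 pts, Varga→Frontend role 90 pts) loses 14.

Max total: 273 pts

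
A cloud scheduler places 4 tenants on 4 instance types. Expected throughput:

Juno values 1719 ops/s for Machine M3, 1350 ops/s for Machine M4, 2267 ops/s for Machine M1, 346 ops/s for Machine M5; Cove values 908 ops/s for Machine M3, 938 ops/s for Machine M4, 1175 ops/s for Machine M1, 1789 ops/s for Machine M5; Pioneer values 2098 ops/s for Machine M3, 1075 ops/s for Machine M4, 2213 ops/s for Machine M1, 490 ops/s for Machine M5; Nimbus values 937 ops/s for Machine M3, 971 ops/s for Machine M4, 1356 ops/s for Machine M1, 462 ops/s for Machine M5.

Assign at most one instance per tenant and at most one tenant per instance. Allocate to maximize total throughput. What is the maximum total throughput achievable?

Maximum total: 7125 ops/s

This is a one-to-one assignment (maximum-weight bipartite matching).
Optimal: Juno→Machine M1 (2267 ops/s), Cove→Machine M5 (1789 ops/s), Pioneer→Machine M3 (2098 ops/s), Nimbus→Machine M4 (971 ops/s) — total 2267+1789+2098+971 = 7125 ops/s.
No other one-to-one assignment exceeds 7125 ops/s.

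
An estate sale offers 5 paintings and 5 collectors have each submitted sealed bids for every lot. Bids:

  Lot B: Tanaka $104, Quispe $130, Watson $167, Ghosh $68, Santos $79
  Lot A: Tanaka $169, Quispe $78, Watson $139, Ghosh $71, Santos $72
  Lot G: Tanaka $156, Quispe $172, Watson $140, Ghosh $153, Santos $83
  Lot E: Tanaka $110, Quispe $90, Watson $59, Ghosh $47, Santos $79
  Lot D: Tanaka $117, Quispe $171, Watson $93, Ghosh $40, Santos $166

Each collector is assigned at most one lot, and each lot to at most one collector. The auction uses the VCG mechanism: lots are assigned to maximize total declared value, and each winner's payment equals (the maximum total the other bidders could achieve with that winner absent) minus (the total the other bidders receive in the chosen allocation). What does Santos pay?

Efficient allocation: Tanaka→Lot A ($169), Quispe→Lot E ($90), Watson→Lot B ($167), Ghosh→Lot G ($153), Santos→Lot D ($166); total welfare W = $745.
Santos receives Lot D at value $166, so the others get W − 166 = $579.
Without Santos: best allocation of the remaining 4 bidders over all 5 lots is Tanaka→Lot A ($169), Quispe→Lot D ($171), Watson→Lot B ($167), Ghosh→Lot G ($153), total $660.
VCG payment = (others' best without Santos) − (others' welfare with Santos) = 660 − 579 = $81.

Santos pays $81.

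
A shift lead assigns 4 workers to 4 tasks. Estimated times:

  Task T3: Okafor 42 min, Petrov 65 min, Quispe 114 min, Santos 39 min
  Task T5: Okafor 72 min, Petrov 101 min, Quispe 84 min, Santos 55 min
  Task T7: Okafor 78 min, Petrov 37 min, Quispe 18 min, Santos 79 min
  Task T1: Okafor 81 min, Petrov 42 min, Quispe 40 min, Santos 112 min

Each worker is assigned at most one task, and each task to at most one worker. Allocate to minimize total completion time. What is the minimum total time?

Treat this as an assignment problem: match each worker to one task.
Optimal: Okafor→Task T3 (42 min), Petrov→Task T1 (42 min), Quispe→Task T7 (18 min), Santos→Task T5 (55 min) — total 42+42+18+55 = 157 min.
Column-greedy (each task in turn goes to its cheapest remaining worker) gives 171 min, worse by 14.
Swapping Okafor↔Quispe (Okafor→Task T7 78 min, Quispe→Task T3 114 min) adds 132.
Checked against all permutations: 157 min is optimal.

Minimum total: 157 min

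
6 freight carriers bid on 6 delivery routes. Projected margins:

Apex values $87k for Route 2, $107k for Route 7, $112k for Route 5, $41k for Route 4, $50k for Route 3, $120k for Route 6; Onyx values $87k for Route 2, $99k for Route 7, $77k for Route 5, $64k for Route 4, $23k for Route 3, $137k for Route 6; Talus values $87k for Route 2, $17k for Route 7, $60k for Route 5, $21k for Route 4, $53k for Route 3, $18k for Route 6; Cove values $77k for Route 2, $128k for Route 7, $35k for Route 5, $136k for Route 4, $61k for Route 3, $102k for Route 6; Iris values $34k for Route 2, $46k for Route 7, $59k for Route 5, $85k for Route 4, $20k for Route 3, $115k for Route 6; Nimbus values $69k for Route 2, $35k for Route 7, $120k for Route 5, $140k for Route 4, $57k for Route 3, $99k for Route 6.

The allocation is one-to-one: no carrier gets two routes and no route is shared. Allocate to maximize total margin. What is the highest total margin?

Optimal: Apex→Route 5 ($112k), Onyx→Route 2 ($87k), Talus→Route 3 ($53k), Cove→Route 7 ($128k), Iris→Route 6 ($115k), Nimbus→Route 4 ($140k) — total 112+87+53+128+115+140 = $635k.
Max-entry greedy (repeatedly take the single best remaining cell) gives $624k, worse by 11.
No other one-to-one assignment exceeds $635k.

Maximum total: $635k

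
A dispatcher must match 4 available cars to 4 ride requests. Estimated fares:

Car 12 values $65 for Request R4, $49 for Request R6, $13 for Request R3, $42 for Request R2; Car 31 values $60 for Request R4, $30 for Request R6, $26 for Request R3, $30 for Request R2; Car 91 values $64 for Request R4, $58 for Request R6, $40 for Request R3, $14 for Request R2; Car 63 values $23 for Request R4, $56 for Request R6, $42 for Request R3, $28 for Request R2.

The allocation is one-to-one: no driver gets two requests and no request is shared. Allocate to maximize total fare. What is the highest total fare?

Optimal: Car 12→Request R2 ($42), Car 31→Request R4 ($60), Car 91→Request R6 ($58), Car 63→Request R3 ($42) — total 42+60+58+42 = $202.
Row-greedy (each driver in turn takes its best remaining request) gives $163, worse by 39.
Every other assignment is strictly worse.

Maximum total: $202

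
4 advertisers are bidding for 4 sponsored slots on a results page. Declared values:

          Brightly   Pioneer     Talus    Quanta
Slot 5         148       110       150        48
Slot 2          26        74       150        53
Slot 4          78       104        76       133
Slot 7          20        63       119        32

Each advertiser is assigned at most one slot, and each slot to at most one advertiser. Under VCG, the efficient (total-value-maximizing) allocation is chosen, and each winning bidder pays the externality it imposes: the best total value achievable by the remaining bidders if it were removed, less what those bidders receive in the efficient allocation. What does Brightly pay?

Brightly pays $47.

Efficient allocation: Brightly→Slot 5 ($148), Pioneer→Slot 7 ($63), Talus→Slot 2 ($150), Quanta→Slot 4 ($133); total welfare W = $494.
Brightly receives Slot 5 at value $148, so the others get W − 148 = $346.
Without Brightly: best allocation of the remaining 3 bidders over all 4 slots is Pioneer→Slot 5 ($110), Talus→Slot 2 ($150), Quanta→Slot 4 ($133), total $393.
VCG payment = (others' best without Brightly) − (others' welfare with Brightly) = 393 − 346 = $47.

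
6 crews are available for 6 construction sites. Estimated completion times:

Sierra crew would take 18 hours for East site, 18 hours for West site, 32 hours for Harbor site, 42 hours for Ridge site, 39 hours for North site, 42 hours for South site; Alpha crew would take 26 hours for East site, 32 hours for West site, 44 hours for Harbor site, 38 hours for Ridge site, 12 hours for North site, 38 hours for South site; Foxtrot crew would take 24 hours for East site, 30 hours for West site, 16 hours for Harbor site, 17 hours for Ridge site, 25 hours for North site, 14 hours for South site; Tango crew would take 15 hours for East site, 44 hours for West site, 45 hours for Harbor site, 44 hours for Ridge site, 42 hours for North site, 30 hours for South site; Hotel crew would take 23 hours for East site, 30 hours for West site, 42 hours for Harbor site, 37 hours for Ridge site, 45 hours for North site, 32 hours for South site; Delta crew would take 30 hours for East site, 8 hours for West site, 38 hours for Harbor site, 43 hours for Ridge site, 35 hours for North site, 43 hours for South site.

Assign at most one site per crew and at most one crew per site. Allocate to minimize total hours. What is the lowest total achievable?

Min total: 116 hours

This is the linear assignment problem.
Optimal: Sierra crew→Harbor site (32 hours), Alpha crew→North site (12 hours), Foxtrot crew→Ridge site (17 hours), Tango crew→East site (15 hours), Hotel crew→South site (32 hours), Delta crew→West site (8 hours) — total 32+12+17+15+32+8 = 116 hours.
Next-best assignment: Sierra crew→Harbor site, Alpha crew→North site, Foxtrot crew→South site, Tango crew→East site, Hotel crew→Ridge site, Delta crew→West site = 118 hours.
Checked against all permutations: 116 hours is optimal.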